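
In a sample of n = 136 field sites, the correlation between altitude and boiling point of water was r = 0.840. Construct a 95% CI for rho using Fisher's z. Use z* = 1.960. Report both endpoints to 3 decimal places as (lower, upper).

(0.782, 0.883)

z_r = atanh(0.840) = 1.221174;  SE = 1/√(n−3) = 1/√133 = 0.086711
z-limits: 1.221174 ± 1.960·0.086711 = 1.221174 ± 0.169954 = [1.051220, 1.391128]
ρ-limits: (tanh 1.051220, tanh 1.391128) = (0.782, 0.883)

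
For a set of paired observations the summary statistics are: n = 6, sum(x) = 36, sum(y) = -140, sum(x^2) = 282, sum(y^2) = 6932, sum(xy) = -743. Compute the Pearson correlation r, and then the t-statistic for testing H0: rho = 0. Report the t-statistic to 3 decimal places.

0.402

S_xy = nΣxy − ΣxΣy = 6·(-743) − 36·(-140) = -4458 − (-5040) = 582
S_xx = nΣx² − (Σx)² = 6·282 − 36² = 1692 − 1296 = 396
S_yy = nΣy² − (Σy)² = 6·6932 − (-140)² = 41592 − 19600 = 21992
r = S_xy / √(S_xx·S_yy) = 582 / √(396·21992) = 582 / √8708832 = 582 / 2951.0730 = 0.1972
t = r·√(n−2)/√(1−r²) = 0.1972·√4 / √(1−0.038888) = 0.394400 / 0.980363 = 0.402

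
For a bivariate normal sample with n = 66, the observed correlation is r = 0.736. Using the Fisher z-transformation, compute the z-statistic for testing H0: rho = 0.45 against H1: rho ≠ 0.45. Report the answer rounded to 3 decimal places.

3.627

Fisher z: atanh(0.736) = 0.941695, atanh(0.45) = 0.484700
z = (z_r − z_0)·√(n−3) = (0.941695 − 0.484700)·√63 = 0.456995 · 7.937254 = 3.627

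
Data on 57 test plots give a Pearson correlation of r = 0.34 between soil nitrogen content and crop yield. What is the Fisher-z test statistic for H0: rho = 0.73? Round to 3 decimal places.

-4.223

Fisher z: atanh(0.34) = 0.354093, atanh(0.73) = 0.928727
z = (z_r − z_0)·√(n−3) = (0.354093 − 0.928727)·√54 = -0.574634 · 7.348469 = -4.223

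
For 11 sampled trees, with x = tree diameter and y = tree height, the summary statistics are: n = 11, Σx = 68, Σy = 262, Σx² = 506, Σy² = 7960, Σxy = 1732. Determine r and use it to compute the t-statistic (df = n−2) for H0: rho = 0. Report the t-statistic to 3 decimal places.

Numerator: nΣxy − (Σx)(Σy) = 11·1732 − (68)(262) = 1236
Denominator: √[(nΣx²−(Σx)²)(nΣy²−(Σy)²)]
  nΣx²−(Σx)² = 11·506 − 4624 = 942;  nΣy²−(Σy)² = 11·7960 − 68644 = 18916
  √(942·18916) = √17818872 = 4221.2406
r = 1236 / 4221.2406 = 0.2928
t = r·√(n−2)/√(1−r²) = 0.2928·√9 / √(1−0.085732) = 0.878400 / 0.956174 = 0.919

0.919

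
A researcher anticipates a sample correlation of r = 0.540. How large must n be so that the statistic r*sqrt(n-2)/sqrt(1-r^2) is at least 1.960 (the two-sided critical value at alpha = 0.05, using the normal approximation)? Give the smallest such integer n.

12

Need r·√(n−2)/√(1−r²) ≥ 1.960
√(n−2) ≥ 1.960·√(1−0.291600) / 0.540 = 1.960·0.841665 / 0.540 = 3.0549
n−2 ≥ 9.3324  ⇒  n ≥ 11.3324
Smallest integer n = 12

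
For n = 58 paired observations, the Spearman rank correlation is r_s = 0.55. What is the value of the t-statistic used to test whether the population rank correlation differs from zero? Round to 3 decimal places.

4.928

1 − r_s² = 1 − 0.3025 = 0.6975;  √(1−r_s²) = 0.835165
√(n−2) = √56 = 7.483315
t = r_s·√(n−2)/√(1−r_s²) = 0.55 · 7.483315 / 0.835165 = 4.928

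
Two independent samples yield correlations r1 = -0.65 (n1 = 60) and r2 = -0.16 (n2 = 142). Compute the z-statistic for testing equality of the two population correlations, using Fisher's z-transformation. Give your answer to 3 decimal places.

-3.903

z1 = atanh(-0.65) = -0.775299,  z2 = atanh(-0.16) = -0.161387
SE = √(1/(n1−3) + 1/(n2−3)) = √(1/57 + 1/139) = √(0.0175439 + 0.0071942) = √0.0247381 = 0.157284
z = (z1 − z2)/SE = (-0.775299 − (-0.161387)) / 0.157284 = -0.613912 / 0.157284 = -3.903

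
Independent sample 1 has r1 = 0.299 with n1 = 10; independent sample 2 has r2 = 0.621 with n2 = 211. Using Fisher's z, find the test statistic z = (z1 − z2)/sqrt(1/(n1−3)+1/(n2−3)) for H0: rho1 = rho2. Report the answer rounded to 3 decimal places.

Fisher z-transforms: z1 = atanh(0.299) = 0.308421, z2 = atanh(0.621) = 0.726631; difference d = -0.418210
Var(d) = 1/7 + 1/208 = 0.1428571 + 0.0048077 = 0.1476648
z = d/√Var(d) = -0.418210 / √0.1476648 = -0.418210 / 0.384272 = -1.088

-1.088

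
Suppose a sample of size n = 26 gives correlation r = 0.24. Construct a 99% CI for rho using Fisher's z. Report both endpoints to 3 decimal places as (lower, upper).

(-0.284, 0.654)

z_r = atanh(0.24) = 0.244774;  SE = 1/√(n−3) = 1/√23 = 0.208514
z-limits: 0.244774 ± 2.576·0.208514 = 0.244774 ± 0.537132 = [-0.292358, 0.781906]
ρ-limits: (tanh -0.292358, tanh 0.781906) = (-0.284, 0.654)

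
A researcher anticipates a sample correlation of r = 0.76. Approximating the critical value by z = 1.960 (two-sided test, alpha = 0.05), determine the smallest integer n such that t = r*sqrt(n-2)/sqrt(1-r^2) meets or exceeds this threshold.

r√(n−2)/√(1−r²) ≥ 1.960  ⇔  n−2 ≥ (1.960)²·(1−r²)/r²
(1−r²)/r² = (1−0.5776)/0.5776 = 0.7313
n ≥ 2 + 3.8416·0.7313 = 2 + 2.8094 = 4.8094
⌈4.8094⌉ = 5

5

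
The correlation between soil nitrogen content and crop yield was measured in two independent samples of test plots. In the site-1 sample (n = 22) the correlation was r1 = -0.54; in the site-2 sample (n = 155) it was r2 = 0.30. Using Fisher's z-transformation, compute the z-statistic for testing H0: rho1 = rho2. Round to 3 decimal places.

-3.755

z1 = atanh(-0.54) = -0.604156,  z2 = atanh(0.30) = 0.309520
SE = √(1/(n1−3) + 1/(n2−3)) = √(1/19 + 1/152) = √(0.0526316 + 0.0065789) = √0.0592105 = 0.243332
z = (z1 − z2)/SE = (-0.604156 − 0.309520) / 0.243332 = -0.913676 / 0.243332 = -3.755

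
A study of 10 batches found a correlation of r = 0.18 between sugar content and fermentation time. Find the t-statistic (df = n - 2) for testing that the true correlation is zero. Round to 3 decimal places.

1 − r² = 1 − 0.0324 = 0.9676;  √(1−r²) = 0.983667
√(n−2) = √8 = 2.828427
t = r·√(n−2)/√(1−r²) = 0.18 · 2.828427 / 0.983667 = 0.518

0.518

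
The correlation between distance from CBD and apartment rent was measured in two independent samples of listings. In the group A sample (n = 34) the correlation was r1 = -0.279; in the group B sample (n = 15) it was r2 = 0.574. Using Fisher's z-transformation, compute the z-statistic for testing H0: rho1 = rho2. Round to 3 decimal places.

Fisher z-transforms: z1 = atanh(-0.279) = -0.286597, z2 = atanh(0.574) = 0.653468; difference d = -0.940065
Var(d) = 1/31 + 1/12 = 0.0322581 + 0.0833333 = 0.1155914
z = d/√Var(d) = -0.940065 / √0.1155914 = -0.940065 / 0.339987 = -2.765

-2.765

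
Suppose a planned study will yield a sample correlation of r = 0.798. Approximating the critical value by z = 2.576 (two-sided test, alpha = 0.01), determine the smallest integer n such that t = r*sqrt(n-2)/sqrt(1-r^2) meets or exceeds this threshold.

r√(n−2)/√(1−r²) ≥ 2.576  ⇔  n−2 ≥ (2.576)²·(1−r²)/r²
(1−r²)/r² = (1−0.636804)/0.636804 = 0.5703
n ≥ 2 + 6.635776·0.5703 = 2 + 3.7844 = 5.7844
⌈5.7844⌉ = 6

6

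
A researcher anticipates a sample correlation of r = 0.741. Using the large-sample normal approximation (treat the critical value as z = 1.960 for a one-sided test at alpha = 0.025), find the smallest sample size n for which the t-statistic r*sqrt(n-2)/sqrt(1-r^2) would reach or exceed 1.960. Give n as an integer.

6

Need r·√(n−2)/√(1−r²) ≥ 1.960
√(n−2) ≥ 1.960·√(1−0.549081) / 0.741 = 1.960·0.671505 / 0.741 = 1.7762
n−2 ≥ 3.1549  ⇒  n ≥ 5.1549
Smallest integer n = 6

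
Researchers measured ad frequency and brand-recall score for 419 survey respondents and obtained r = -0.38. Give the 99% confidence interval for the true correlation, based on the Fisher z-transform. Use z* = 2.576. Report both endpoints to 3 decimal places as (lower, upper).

z_r = atanh(-0.38) = -0.400060;  SE = 1/√(n−3) = 1/√416 = 0.049029
z-limits: -0.400060 ± 2.576·0.049029 = -0.400060 ± 0.126299 = [-0.526359, -0.273761]
ρ-limits: (tanh -0.526359, tanh -0.273761) = (-0.483, -0.267)

(-0.483, -0.267)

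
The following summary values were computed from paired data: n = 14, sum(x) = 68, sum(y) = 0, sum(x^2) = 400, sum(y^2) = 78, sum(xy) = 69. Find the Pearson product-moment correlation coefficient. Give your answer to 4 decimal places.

0.9357

Numerator: nΣxy − (Σx)(Σy) = 14·69 − (68)(0) = 966
Denominator: √[(nΣx²−(Σx)²)(nΣy²−(Σy)²)]
  nΣx²−(Σx)² = 14·400 − 4624 = 976;  nΣy²−(Σy)² = 14·78 − 0 = 1092
  √(976·1092) = √1065792 = 1032.3720
r = 966 / 1032.3720 = 0.9357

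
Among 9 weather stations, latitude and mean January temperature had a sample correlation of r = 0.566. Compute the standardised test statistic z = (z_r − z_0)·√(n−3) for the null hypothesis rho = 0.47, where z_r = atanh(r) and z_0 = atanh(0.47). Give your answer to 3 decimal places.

z_r = atanh(0.566) = 0.641618,  z_0 = atanh(0.47) = 0.510070
SE = 1/√(n−3) = 1/√6 = 0.408248
z = (z_r − z_0)/SE = (0.641618 − 0.510070) / 0.408248 = 0.131548 / 0.408248 = 0.322

0.322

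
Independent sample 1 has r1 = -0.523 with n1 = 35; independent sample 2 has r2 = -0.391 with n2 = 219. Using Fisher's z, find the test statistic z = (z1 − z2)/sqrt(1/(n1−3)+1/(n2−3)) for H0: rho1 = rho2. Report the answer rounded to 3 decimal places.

-0.884

Fisher z-transforms: z1 = atanh(-0.523) = -0.580460, z2 = atanh(-0.391) = -0.412980; difference d = -0.167480
Var(d) = 1/32 + 1/216 = 0.0312500 + 0.0046296 = 0.0358796
z = d/√Var(d) = -0.167480 / √0.0358796 = -0.167480 / 0.189419 = -0.884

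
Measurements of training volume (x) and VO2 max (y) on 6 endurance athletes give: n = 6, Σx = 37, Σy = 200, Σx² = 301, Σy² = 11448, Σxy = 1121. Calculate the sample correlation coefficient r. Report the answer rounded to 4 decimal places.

Numerator: nΣxy − (Σx)(Σy) = 6·1121 − (37)(200) = -674
Denominator: √[(nΣx²−(Σx)²)(nΣy²−(Σy)²)]
  nΣx²−(Σx)² = 6·301 − 1369 = 437;  nΣy²−(Σy)² = 6·11448 − 40000 = 28688
  √(437·28688) = √12536656 = 3540.7141
r = -674 / 3540.7141 = -0.1904

-0.1904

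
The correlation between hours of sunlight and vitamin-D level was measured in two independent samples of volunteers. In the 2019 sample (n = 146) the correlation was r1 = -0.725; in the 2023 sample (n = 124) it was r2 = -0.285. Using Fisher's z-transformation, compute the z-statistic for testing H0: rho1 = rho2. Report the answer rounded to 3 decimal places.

Fisher z-transforms: z1 = atanh(-0.725) = -0.918106, z2 = atanh(-0.285) = -0.293116; difference d = -0.624990
Var(d) = 1/143 + 1/121 = 0.0069930 + 0.0082645 = 0.0152575
z = d/√Var(d) = -0.624990 / √0.0152575 = -0.624990 / 0.123521 = -5.060

-5.060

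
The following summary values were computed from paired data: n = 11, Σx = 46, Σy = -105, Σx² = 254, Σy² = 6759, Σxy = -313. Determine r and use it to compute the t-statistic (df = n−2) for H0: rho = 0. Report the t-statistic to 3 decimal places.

Numerator: nΣxy − (Σx)(Σy) = 11·(-313) − (46)(-105) = 1387
Denominator: √[(nΣx²−(Σx)²)(nΣy²−(Σy)²)]
  nΣx²−(Σx)² = 11·254 − 2116 = 678;  nΣy²−(Σy)² = 11·6759 − 11025 = 63324
  √(678·63324) = √42933672 = 6552.3791
r = 1387 / 6552.3791 = 0.2117
t = r·√(n−2)/√(1−r²) = 0.2117·√9 / √(1−0.044817) = 0.635100 / 0.977335 = 0.650

0.650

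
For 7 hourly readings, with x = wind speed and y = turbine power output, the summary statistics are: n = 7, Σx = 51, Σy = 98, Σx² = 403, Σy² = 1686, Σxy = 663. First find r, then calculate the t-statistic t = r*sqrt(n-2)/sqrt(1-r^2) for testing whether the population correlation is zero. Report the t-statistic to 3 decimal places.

-1.338

Numerator: nΣxy − (Σx)(Σy) = 7·663 − (51)(98) = -357
Denominator: √[(nΣx²−(Σx)²)(nΣy²−(Σy)²)]
  nΣx²−(Σx)² = 7·403 − 2601 = 220;  nΣy²−(Σy)² = 7·1686 − 9604 = 2198
  √(220·2198) = √483560 = 695.3848
r = -357 / 695.3848 = -0.5134
t = r·√(n−2)/√(1−r²) = -0.5134·√5 / √(1−0.263580) = -1.147997 / 0.858149 = -1.338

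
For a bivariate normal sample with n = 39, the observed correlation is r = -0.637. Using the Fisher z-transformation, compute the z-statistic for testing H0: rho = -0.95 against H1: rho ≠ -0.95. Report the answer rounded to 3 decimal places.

z_r = atanh(-0.637) = -0.753109,  z_0 = atanh(-0.95) = -1.831781
SE = 1/√(n−3) = 1/√36 = 0.166667
z = (z_r − z_0)/SE = (-0.753109 − (-1.831781)) / 0.166667 = 1.078672 / 0.166667 = 6.472

6.472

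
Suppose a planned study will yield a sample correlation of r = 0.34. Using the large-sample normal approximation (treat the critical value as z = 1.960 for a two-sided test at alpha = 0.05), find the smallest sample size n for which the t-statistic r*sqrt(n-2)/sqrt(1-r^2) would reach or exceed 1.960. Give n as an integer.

32

Need r·√(n−2)/√(1−r²) ≥ 1.960
√(n−2) ≥ 1.960·√(1−0.1156) / 0.34 = 1.960·0.940425 / 0.34 = 5.4213
n−2 ≥ 29.3905  ⇒  n ≥ 31.3905
Smallest integer n = 32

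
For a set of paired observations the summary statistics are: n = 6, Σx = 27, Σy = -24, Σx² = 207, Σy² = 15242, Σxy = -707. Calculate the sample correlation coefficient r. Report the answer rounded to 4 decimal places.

S_xy = nΣxy − ΣxΣy = 6·(-707) − 27·(-24) = -4242 − (-648) = -3594
S_xx = nΣx² − (Σx)² = 6·207 − 27² = 1242 − 729 = 513
S_yy = nΣy² − (Σy)² = 6·15242 − (-24)² = 91452 − 576 = 90876
r = S_xy / √(S_xx·S_yy) = -3594 / √(513·90876) = -3594 / √46619388 = -3594 / 6827.8392 = -0.5264

-0.5264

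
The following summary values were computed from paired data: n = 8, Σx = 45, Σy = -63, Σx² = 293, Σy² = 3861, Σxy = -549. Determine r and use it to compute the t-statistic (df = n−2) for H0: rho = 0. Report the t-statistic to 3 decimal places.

-1.536

Numerator: nΣxy − (Σx)(Σy) = 8·(-549) − (45)(-63) = -1557
Denominator: √[(nΣx²−(Σx)²)(nΣy²−(Σy)²)]
  nΣx²−(Σx)² = 8·293 − 2025 = 319;  nΣy²−(Σy)² = 8·3861 − 3969 = 26919
  √(319·26919) = √8587161 = 2930.3858
r = -1557 / 2930.3858 = -0.5313
t = r·√(n−2)/√(1−r²) = -0.5313·√6 / √(1−0.282280) = -1.301414 / 0.847184 = -1.536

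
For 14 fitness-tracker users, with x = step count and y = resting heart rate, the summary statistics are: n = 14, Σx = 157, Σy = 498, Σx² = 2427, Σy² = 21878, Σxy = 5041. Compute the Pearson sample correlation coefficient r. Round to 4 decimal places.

S_xy = nΣxy − ΣxΣy = 14·5041 − 157·498 = 70574 − 78186 = -7612
S_xx = nΣx² − (Σx)² = 14·2427 − 157² = 33978 − 24649 = 9329
S_yy = nΣy² − (Σy)² = 14·21878 − 498² = 306292 − 248004 = 58288
r = S_xy / √(S_xx·S_yy) = -7612 / √(9329·58288) = -7612 / √543768752 = -7612 / 23318.8497 = -0.3264

-0.3264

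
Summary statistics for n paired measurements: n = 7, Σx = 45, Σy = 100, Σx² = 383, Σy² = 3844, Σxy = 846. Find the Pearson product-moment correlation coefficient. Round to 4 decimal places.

S_xy = nΣxy − ΣxΣy = 7·846 − 45·100 = 5922 − 4500 = 1422
S_xx = nΣx² − (Σx)² = 7·383 − 45² = 2681 − 2025 = 656
S_yy = nΣy² − (Σy)² = 7·3844 − 100² = 26908 − 10000 = 16908
r = S_xy / √(S_xx·S_yy) = 1422 / √(656·16908) = 1422 / √11091648 = 1422 / 3330.4126 = 0.4270

0.4270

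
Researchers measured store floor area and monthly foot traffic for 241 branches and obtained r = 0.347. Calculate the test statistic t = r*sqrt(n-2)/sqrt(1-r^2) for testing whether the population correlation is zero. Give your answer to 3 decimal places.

1 − r² = 1 − 0.120409 = 0.879591;  √(1−r²) = 0.937865
√(n−2) = √239 = 15.459625
t = r·√(n−2)/√(1−r²) = 0.347 · 15.459625 / 0.937865 = 5.720

5.720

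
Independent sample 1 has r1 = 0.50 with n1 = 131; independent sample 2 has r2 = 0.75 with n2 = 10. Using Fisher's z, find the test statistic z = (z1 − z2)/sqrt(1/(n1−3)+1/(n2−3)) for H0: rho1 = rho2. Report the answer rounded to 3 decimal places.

z1 = atanh(0.50) = 0.549306,  z2 = atanh(0.75) = 0.972955
SE = √(1/(n1−3) + 1/(n2−3)) = √(1/128 + 1/7) = √(0.0078125 + 0.1428571) = √0.1506696 = 0.388162
z = (z1 − z2)/SE = (0.549306 − 0.972955) / 0.388162 = -0.423649 / 0.388162 = -1.091

-1.091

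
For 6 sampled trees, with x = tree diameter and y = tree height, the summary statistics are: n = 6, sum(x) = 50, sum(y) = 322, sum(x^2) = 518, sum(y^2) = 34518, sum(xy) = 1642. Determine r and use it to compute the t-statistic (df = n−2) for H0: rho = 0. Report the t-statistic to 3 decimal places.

-2.559

Numerator: nΣxy − (Σx)(Σy) = 6·1642 − (50)(322) = -6248
Denominator: √[(nΣx²−(Σx)²)(nΣy²−(Σy)²)]
  nΣx²−(Σx)² = 6·518 − 2500 = 608;  nΣy²−(Σy)² = 6·34518 − 103684 = 103424
  √(608·103424) = √62881792 = 7929.8040
r = -6248 / 7929.8040 = -0.7879
t = r·√(n−2)/√(1−r²) = -0.7879·√4 / √(1−0.620786) = -1.575800 / 0.615804 = -2.559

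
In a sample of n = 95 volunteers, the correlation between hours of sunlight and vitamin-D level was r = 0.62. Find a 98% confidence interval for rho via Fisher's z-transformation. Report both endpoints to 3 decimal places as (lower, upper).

(0.448, 0.748)

z_r = atanh(0.62) = 0.725005;  SE = 1/√(n−3) = 1/√92 = 0.104257
z-limits: 0.725005 ± 2.326·0.104257 = 0.725005 ± 0.242502 = [0.482503, 0.967507]
ρ-limits: (tanh 0.482503, tanh 0.967507) = (0.448, 0.748)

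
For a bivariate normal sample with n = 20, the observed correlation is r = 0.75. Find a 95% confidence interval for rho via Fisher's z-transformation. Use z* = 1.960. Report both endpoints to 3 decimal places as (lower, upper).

(0.460, 0.895)

Fisher z: z_r = atanh(r) = ½·ln((1+0.75)/(1−0.75)) = 0.972955
SE(z) = 1/√(n−3) = 1/√17 = 0.242536
95% ⇒ z* = 1.960; margin = 1.960·0.242536 = 0.475371
CI on z-scale: (0.497584, 1.448326)
Back-transform: tanh(0.497584) = 0.460215, tanh(1.448326) = 0.895361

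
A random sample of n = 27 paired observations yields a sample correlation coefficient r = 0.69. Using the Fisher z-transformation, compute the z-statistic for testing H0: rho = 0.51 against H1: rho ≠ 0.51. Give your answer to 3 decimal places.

Fisher z: atanh(0.69) = 0.847956, atanh(0.51) = 0.562730
z = (z_r − z_0)·√(n−3) = (0.847956 − 0.562730)·√24 = 0.285226 · 4.898979 = 1.397

1.397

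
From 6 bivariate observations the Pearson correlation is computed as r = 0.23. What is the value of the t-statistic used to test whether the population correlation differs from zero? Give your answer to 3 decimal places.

1 − r² = 1 − 0.0529 = 0.9471;  √(1−r²) = 0.973191
√(n−2) = √4 = 2.000000
t = r·√(n−2)/√(1−r²) = 0.23 · 2.000000 / 0.973191 = 0.473

0.473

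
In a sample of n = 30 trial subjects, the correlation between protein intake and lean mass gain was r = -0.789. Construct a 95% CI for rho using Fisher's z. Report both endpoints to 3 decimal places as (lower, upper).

(-0.895, -0.599)

z_r = atanh(-0.789) = -1.068777;  SE = 1/√(n−3) = 1/√27 = 0.192450
z-limits: -1.068777 ± 1.960·0.192450 = -1.068777 ± 0.377202 = [-1.445979, -0.691575]
ρ-limits: (tanh -1.445979, tanh -0.691575) = (-0.895, -0.599)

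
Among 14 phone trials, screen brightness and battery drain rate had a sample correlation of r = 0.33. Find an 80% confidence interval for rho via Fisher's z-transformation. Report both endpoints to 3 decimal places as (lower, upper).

z_r = atanh(0.33) = 0.342828;  SE = 1/√(n−3) = 1/√11 = 0.301511
z-limits: 0.342828 ± 1.282·0.301511 = 0.342828 ± 0.386537 = [-0.043709, 0.729365]
ρ-limits: (tanh -0.043709, tanh 0.729365) = (-0.044, 0.623)

(-0.044, 0.623)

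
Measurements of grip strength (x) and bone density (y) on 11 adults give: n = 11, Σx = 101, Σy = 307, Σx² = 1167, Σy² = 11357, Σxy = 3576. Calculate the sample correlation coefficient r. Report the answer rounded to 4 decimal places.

S_xy = nΣxy − ΣxΣy = 11·3576 − 101·307 = 39336 − 31007 = 8329
S_xx = nΣx² − (Σx)² = 11·1167 − 101² = 12837 − 10201 = 2636
S_yy = nΣy² − (Σy)² = 11·11357 − 307² = 124927 − 94249 = 30678
r = S_xy / √(S_xx·S_yy) = 8329 / √(2636·30678) = 8329 / √80867208 = 8329 / 8992.6196 = 0.9262

0.9262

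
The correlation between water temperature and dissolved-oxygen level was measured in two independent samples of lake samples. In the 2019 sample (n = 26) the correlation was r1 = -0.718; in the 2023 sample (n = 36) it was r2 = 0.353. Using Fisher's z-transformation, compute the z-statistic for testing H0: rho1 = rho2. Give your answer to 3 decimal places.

Fisher z-transforms: z1 = atanh(-0.718) = -0.903505, z2 = atanh(0.353) = 0.368867; difference d = -1.272372
Var(d) = 1/23 + 1/33 = 0.0434783 + 0.0303030 = 0.0737813
z = d/√Var(d) = -1.272372 / √0.0737813 = -1.272372 / 0.271627 = -4.684

-4.684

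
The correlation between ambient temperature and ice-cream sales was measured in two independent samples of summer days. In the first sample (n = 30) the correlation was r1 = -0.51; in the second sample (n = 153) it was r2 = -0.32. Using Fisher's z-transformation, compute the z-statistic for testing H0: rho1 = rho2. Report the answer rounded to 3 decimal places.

z1 = atanh(-0.51) = -0.562730,  z2 = atanh(-0.32) = -0.331647
SE = √(1/(n1−3) + 1/(n2−3)) = √(1/27 + 1/150) = √(0.0370370 + 0.0066667) = √0.0437037 = 0.209054
z = (z1 − z2)/SE = (-0.562730 − (-0.331647)) / 0.209054 = -0.231083 / 0.209054 = -1.105

-1.105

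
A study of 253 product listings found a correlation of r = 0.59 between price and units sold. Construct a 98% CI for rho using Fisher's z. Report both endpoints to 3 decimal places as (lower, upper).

z_r = atanh(0.59) = 0.677666;  SE = 1/√(n−3) = 1/√250 = 0.063246
z-limits: 0.677666 ± 2.326·0.063246 = 0.677666 ± 0.147110 = [0.530556, 0.824776]
ρ-limits: (tanh 0.530556, tanh 0.824776) = (0.486, 0.678)

(0.486, 0.678)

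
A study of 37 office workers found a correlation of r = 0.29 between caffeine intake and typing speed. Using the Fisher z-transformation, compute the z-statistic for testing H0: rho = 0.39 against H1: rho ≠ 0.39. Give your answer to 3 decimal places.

Fisher z: atanh(0.29) = 0.298566, atanh(0.39) = 0.411800
z = (z_r − z_0)·√(n−3) = (0.298566 − 0.411800)·√34 = -0.113234 · 5.830952 = -0.660

-0.660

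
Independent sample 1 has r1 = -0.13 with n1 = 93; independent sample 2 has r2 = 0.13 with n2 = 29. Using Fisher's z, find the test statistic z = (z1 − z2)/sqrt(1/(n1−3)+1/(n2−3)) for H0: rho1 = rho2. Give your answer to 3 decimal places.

-1.174

Fisher z-transforms: z1 = atanh(-0.13) = -0.130740, z2 = atanh(0.13) = 0.130740; difference d = -0.261480
Var(d) = 1/90 + 1/26 = 0.0111111 + 0.0384615 = 0.0495726
z = d/√Var(d) = -0.261480 / √0.0495726 = -0.261480 / 0.222649 = -1.174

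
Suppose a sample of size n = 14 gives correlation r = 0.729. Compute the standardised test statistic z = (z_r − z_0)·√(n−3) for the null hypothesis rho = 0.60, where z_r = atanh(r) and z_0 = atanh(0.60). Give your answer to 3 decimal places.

0.774

z_r = atanh(0.729) = 0.926590,  z_0 = atanh(0.60) = 0.693147
SE = 1/√(n−3) = 1/√11 = 0.301511
z = (z_r − z_0)/SE = (0.926590 − 0.693147) / 0.301511 = 0.233443 / 0.301511 = 0.774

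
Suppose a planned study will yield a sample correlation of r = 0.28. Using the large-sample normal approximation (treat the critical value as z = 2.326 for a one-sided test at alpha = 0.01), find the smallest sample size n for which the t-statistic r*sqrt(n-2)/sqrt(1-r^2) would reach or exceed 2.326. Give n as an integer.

66

r√(n−2)/√(1−r²) ≥ 2.326  ⇔  n−2 ≥ (2.326)²·(1−r²)/r²
(1−r²)/r² = (1−0.0784)/0.0784 = 11.7551
n ≥ 2 + 5.410276·11.7551 = 2 + 63.5983 = 65.5983
⌈65.5983⌉ = 66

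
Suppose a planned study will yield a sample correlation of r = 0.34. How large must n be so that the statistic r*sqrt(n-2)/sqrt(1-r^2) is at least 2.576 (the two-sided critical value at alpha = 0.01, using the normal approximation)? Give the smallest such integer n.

53

r√(n−2)/√(1−r²) ≥ 2.576  ⇔  n−2 ≥ (2.576)²·(1−r²)/r²
(1−r²)/r² = (1−0.1156)/0.1156 = 7.6505
n ≥ 2 + 6.635776·7.6505 = 2 + 50.7670 = 52.7670
⌈52.7670⌉ = 53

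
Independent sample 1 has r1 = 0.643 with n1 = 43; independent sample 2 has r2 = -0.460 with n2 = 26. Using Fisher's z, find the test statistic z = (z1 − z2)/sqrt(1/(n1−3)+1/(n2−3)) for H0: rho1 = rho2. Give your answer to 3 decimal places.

4.817

Fisher z-transforms: z1 = atanh(0.643) = 0.763272, z2 = atanh(-0.460) = -0.497311; difference d = 1.260583
Var(d) = 1/40 + 1/23 = 0.0250000 + 0.0434783 = 0.0684783
z = d/√Var(d) = 1.260583 / √0.0684783 = 1.260583 / 0.261684 = 4.817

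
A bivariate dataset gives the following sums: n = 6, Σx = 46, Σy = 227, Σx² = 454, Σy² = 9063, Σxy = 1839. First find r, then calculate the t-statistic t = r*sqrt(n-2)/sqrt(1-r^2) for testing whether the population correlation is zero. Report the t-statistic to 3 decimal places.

Numerator: nΣxy − (Σx)(Σy) = 6·1839 − (46)(227) = 592
Denominator: √[(nΣx²−(Σx)²)(nΣy²−(Σy)²)]
  nΣx²−(Σx)² = 6·454 − 2116 = 608;  nΣy²−(Σy)² = 6·9063 − 51529 = 2849
  √(608·2849) = √1732192 = 1316.1277
r = 592 / 1316.1277 = 0.4498
t = r·√(n−2)/√(1−r²) = 0.4498·√4 / √(1−0.202320) = 0.899600 / 0.893129 = 1.007

1.007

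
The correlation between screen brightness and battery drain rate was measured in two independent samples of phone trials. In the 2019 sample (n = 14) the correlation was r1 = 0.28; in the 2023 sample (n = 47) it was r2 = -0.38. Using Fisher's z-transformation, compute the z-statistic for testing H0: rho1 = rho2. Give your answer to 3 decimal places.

z1 = atanh(0.28) = 0.287682,  z2 = atanh(-0.38) = -0.400060
SE = √(1/(n1−3) + 1/(n2−3)) = √(1/11 + 1/44) = √(0.0909091 + 0.0227273) = √0.1136364 = 0.337100
z = (z1 − z2)/SE = (0.287682 − (-0.400060)) / 0.337100 = 0.687742 / 0.337100 = 2.040

2.040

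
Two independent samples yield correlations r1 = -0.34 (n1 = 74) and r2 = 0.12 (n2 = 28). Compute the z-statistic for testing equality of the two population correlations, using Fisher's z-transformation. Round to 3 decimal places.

-2.041

Fisher z-transforms: z1 = atanh(-0.34) = -0.354093, z2 = atanh(0.12) = 0.120581; difference d = -0.474674
Var(d) = 1/71 + 1/25 = 0.0140845 + 0.0400000 = 0.0540845
z = d/√Var(d) = -0.474674 / √0.0540845 = -0.474674 / 0.232561 = -2.041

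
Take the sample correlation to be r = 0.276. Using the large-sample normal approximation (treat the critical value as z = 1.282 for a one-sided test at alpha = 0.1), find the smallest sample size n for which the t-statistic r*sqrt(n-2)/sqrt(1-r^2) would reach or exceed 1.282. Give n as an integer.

Need r·√(n−2)/√(1−r²) ≥ 1.282
√(n−2) ≥ 1.282·√(1−0.076176) / 0.276 = 1.282·0.961158 / 0.276 = 4.4645
n−2 ≥ 19.9318  ⇒  n ≥ 21.9318
Smallest integer n = 22

22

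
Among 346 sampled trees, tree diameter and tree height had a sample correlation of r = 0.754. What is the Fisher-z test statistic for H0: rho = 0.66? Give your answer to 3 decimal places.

3.507

Fisher z: atanh(0.754) = 0.982161, atanh(0.66) = 0.792814
z = (z_r − z_0)·√(n−3) = (0.982161 − 0.792814)·√343 = 0.189347 · 18.520259 = 3.507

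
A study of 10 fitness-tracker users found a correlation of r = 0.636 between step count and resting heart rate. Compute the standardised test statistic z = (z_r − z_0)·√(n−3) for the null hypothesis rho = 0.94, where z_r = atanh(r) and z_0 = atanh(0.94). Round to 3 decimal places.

Fisher z: atanh(0.636) = 0.751428, atanh(0.94) = 1.738049
z = (z_r − z_0)·√(n−3) = (0.751428 − 1.738049)·√7 = -0.986621 · 2.645751 = -2.610

-2.610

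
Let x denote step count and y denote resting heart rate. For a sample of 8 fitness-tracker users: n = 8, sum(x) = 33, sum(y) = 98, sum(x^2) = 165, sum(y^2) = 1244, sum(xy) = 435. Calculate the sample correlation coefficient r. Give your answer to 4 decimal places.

0.8676

S_xy = nΣxy − ΣxΣy = 8·435 − 33·98 = 3480 − 3234 = 246
S_xx = nΣx² − (Σx)² = 8·165 − 33² = 1320 − 1089 = 231
S_yy = nΣy² − (Σy)² = 8·1244 − 98² = 9952 − 9604 = 348
r = S_xy / √(S_xx·S_yy) = 246 / √(231·348) = 246 / √80388 = 246 / 283.5278 = 0.8676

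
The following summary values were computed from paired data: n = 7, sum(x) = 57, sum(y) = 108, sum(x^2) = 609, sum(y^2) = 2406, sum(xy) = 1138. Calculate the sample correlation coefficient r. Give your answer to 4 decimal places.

S_xy = nΣxy − ΣxΣy = 7·1138 − 57·108 = 7966 − 6156 = 1810
S_xx = nΣx² − (Σx)² = 7·609 − 57² = 4263 − 3249 = 1014
S_yy = nΣy² − (Σy)² = 7·2406 − 108² = 16842 − 11664 = 5178
r = S_xy / √(S_xx·S_yy) = 1810 / √(1014·5178) = 1810 / √5250492 = 1810 / 2291.3952 = 0.7899

0.7899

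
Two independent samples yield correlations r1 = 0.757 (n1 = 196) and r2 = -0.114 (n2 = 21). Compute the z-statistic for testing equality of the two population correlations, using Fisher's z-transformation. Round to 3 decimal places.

4.478

z1 = atanh(0.757) = 0.989151,  z2 = atanh(-0.114) = -0.114498
SE = √(1/(n1−3) + 1/(n2−3)) = √(1/193 + 1/18) = √(0.0051813 + 0.0555556) = √0.0607369 = 0.246449
z = (z1 − z2)/SE = (0.989151 − (-0.114498)) / 0.246449 = 1.103649 / 0.246449 = 4.478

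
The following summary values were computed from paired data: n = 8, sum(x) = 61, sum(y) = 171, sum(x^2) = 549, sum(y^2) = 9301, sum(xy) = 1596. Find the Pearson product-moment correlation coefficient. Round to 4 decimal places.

Numerator: nΣxy − (Σx)(Σy) = 8·1596 − (61)(171) = 2337
Denominator: √[(nΣx²−(Σx)²)(nΣy²−(Σy)²)]
  nΣx²−(Σx)² = 8·549 − 3721 = 671;  nΣy²−(Σy)² = 8·9301 − 29241 = 45167
  √(671·45167) = √30307057 = 5505.1846
r = 2337 / 5505.1846 = 0.4245

0.4245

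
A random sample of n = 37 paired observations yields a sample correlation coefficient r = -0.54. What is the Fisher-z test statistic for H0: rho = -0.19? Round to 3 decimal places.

-2.401

Fisher z: atanh(-0.54) = -0.604156, atanh(-0.19) = -0.192337
z = (z_r − z_0)·√(n−3) = (-0.604156 − (-0.192337))·√34 = -0.411819 · 5.830952 = -2.401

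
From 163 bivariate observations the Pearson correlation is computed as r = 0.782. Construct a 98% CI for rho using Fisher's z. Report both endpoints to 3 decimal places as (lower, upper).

(0.700, 0.844)

Fisher z: z_r = atanh(r) = ½·ln((1+0.782)/(1−0.782)) = 1.050498
SE(z) = 1/√(n−3) = 1/√160 = 0.079057
98% ⇒ z* = 2.326; margin = 2.326·0.079057 = 0.183887
CI on z-scale: (0.866611, 1.234385)
Back-transform: tanh(0.866611) = 0.699648, tanh(1.234385) = 0.843847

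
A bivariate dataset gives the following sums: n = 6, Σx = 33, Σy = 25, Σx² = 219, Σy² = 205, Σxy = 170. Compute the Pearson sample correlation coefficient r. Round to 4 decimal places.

S_xy = nΣxy − ΣxΣy = 6·170 − 33·25 = 1020 − 825 = 195
S_xx = nΣx² − (Σx)² = 6·219 − 33² = 1314 − 1089 = 225
S_yy = nΣy² − (Σy)² = 6·205 − 25² = 1230 − 625 = 605
r = S_xy / √(S_xx·S_yy) = 195 / √(225·605) = 195 / √136125 = 195 / 368.9512 = 0.5285

0.5285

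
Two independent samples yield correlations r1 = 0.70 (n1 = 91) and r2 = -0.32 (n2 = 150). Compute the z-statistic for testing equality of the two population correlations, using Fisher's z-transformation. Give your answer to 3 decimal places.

z1 = atanh(0.70) = 0.867301,  z2 = atanh(-0.32) = -0.331647
SE = √(1/(n1−3) + 1/(n2−3)) = √(1/88 + 1/147) = √(0.0113636 + 0.0068027) = √0.0181663 = 0.134782
z = (z1 − z2)/SE = (0.867301 − (-0.331647)) / 0.134782 = 1.198948 / 0.134782 = 8.895

8.895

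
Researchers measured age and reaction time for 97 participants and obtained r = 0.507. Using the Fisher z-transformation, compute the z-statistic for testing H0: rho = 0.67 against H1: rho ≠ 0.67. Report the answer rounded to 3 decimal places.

Fisher z: atanh(0.507) = 0.558684, atanh(0.67) = 0.810743
z = (z_r − z_0)·√(n−3) = (0.558684 − 0.810743)·√94 = -0.252059 · 9.695360 = -2.444

-2.444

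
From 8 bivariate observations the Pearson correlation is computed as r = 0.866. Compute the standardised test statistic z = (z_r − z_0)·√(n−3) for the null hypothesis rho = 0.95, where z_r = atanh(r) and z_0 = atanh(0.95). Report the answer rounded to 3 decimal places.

-1.151

Fisher z: atanh(0.866) = 1.316856, atanh(0.95) = 1.831781
z = (z_r − z_0)·√(n−3) = (1.316856 − 1.831781)·√5 = -0.514925 · 2.236068 = -1.151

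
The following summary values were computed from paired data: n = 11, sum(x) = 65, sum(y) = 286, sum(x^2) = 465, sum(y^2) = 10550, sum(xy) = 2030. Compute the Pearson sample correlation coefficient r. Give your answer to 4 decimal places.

0.6774

Numerator: nΣxy − (Σx)(Σy) = 11·2030 − (65)(286) = 3740
Denominator: √[(nΣx²−(Σx)²)(nΣy²−(Σy)²)]
  nΣx²−(Σx)² = 11·465 − 4225 = 890;  nΣy²−(Σy)² = 11·10550 − 81796 = 34254
  √(890·34254) = √30486060 = 5521.4183
r = 3740 / 5521.4183 = 0.6774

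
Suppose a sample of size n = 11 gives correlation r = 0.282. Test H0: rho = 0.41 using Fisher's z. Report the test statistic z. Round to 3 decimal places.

-0.412

Fisher z: atanh(0.282) = 0.289854, atanh(0.41) = 0.435611
z = (z_r − z_0)·√(n−3) = (0.289854 − 0.435611)·√8 = -0.145757 · 2.828427 = -0.412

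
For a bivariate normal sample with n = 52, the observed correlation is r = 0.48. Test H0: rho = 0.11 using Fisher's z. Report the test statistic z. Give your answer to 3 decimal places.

2.888

z_r = atanh(0.48) = 0.522984,  z_0 = atanh(0.11) = 0.110447
SE = 1/√(n−3) = 1/√49 = 0.142857
z = (z_r − z_0)/SE = (0.522984 − 0.110447) / 0.142857 = 0.412537 / 0.142857 = 2.888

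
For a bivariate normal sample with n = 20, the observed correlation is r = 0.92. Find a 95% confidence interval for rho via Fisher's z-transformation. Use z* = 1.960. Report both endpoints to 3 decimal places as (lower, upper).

(0.805, 0.968)

z_r = atanh(0.92) = 1.589027;  SE = 1/√(n−3) = 1/√17 = 0.242536
z-limits: 1.589027 ± 1.960·0.242536 = 1.589027 ± 0.475371 = [1.113656, 2.064398]
ρ-limits: (tanh 1.113656, tanh 2.064398) = (0.805, 0.968)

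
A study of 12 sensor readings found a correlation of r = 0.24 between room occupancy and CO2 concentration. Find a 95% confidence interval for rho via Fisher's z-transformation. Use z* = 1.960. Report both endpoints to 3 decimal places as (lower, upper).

(-0.387, 0.715)

Fisher z: z_r = atanh(r) = ½·ln((1+0.24)/(1−0.24)) = 0.244774
SE(z) = 1/√(n−3) = 1/√9 = 0.333333
95% ⇒ z* = 1.960; margin = 1.960·0.333333 = 0.653333
CI on z-scale: (-0.408559, 0.898107)
Back-transform: tanh(-0.408559) = -0.387248, tanh(0.898107) = 0.715375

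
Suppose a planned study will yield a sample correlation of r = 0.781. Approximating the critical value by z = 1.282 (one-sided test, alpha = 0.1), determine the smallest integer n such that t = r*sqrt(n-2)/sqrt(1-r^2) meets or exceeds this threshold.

4

Need r·√(n−2)/√(1−r²) ≥ 1.282
√(n−2) ≥ 1.282·√(1−0.609961) / 0.781 = 1.282·0.624531 / 0.781 = 1.0252
n−2 ≥ 1.0510  ⇒  n ≥ 3.0510
Smallest integer n = 4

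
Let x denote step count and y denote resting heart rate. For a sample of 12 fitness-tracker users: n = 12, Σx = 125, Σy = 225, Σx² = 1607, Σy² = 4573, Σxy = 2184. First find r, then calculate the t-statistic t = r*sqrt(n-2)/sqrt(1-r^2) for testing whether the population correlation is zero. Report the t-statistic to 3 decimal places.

-1.759

S_xy = nΣxy − ΣxΣy = 12·2184 − 125·225 = 26208 − 28125 = -1917
S_xx = nΣx² − (Σx)² = 12·1607 − 125² = 19284 − 15625 = 3659
S_yy = nΣy² − (Σy)² = 12·4573 − 225² = 54876 − 50625 = 4251
r = S_xy / √(S_xx·S_yy) = -1917 / √(3659·4251) = -1917 / √15554409 = -1917 / 3943.9078 = -0.4861
t = r·√(n−2)/√(1−r²) = -0.4861·√10 / √(1−0.236293) = -1.537183 / 0.873903 = -1.759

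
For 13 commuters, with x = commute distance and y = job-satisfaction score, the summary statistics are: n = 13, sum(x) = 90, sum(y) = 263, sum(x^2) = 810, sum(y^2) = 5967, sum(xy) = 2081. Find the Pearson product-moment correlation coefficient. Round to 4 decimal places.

0.7487

S_xy = nΣxy − ΣxΣy = 13·2081 − 90·263 = 27053 − 23670 = 3383
S_xx = nΣx² − (Σx)² = 13·810 − 90² = 10530 − 8100 = 2430
S_yy = nΣy² − (Σy)² = 13·5967 − 263² = 77571 − 69169 = 8402
r = S_xy / √(S_xx·S_yy) = 3383 / √(2430·8402) = 3383 / √20416860 = 3383 / 4518.5020 = 0.7487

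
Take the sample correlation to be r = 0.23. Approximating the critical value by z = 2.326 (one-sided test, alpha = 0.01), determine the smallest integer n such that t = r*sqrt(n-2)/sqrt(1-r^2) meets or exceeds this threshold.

99

Need r·√(n−2)/√(1−r²) ≥ 2.326
√(n−2) ≥ 2.326·√(1−0.0529) / 0.23 = 2.326·0.973191 / 0.23 = 9.8419
n−2 ≥ 96.8630  ⇒  n ≥ 98.8630
Smallest integer n = 99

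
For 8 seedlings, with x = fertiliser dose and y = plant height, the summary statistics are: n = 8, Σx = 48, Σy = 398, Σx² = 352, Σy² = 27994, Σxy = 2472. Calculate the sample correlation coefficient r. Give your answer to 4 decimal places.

Numerator: nΣxy − (Σx)(Σy) = 8·2472 − (48)(398) = 672
Denominator: √[(nΣx²−(Σx)²)(nΣy²−(Σy)²)]
  nΣx²−(Σx)² = 8·352 − 2304 = 512;  nΣy²−(Σy)² = 8·27994 − 158404 = 65548
  √(512·65548) = √33560576 = 5793.1491
r = 672 / 5793.1491 = 0.1160

0.1160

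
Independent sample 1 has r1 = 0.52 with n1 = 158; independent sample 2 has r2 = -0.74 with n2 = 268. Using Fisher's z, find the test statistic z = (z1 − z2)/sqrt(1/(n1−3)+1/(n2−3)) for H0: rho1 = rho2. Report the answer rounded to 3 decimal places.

15.099

z1 = atanh(0.52) = 0.576340,  z2 = atanh(-0.74) = -0.950479
SE = √(1/(n1−3) + 1/(n2−3)) = √(1/155 + 1/265) = √(0.0064516 + 0.0037736) = √0.0102252 = 0.101120
z = (z1 − z2)/SE = (0.576340 − (-0.950479)) / 0.101120 = 1.526819 / 0.101120 = 15.099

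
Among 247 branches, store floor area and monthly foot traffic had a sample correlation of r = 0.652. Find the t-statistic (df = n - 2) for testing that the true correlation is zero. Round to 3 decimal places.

13.460

1 − r² = 1 − 0.425104 = 0.574896;  √(1−r²) = 0.758219
√(n−2) = √245 = 15.652476
t = r·√(n−2)/√(1−r²) = 0.652 · 15.652476 / 0.758219 = 13.460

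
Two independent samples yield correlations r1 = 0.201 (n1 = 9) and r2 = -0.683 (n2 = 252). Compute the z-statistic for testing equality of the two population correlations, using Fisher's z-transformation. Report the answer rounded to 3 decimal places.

z1 = atanh(0.201) = 0.203774,  z2 = atanh(-0.683) = -0.834716
SE = √(1/(n1−3) + 1/(n2−3)) = √(1/6 + 1/249) = √(0.1666667 + 0.0040161) = √0.1706828 = 0.413138
z = (z1 − z2)/SE = (0.203774 − (-0.834716)) / 0.413138 = 1.038490 / 0.413138 = 2.514

2.514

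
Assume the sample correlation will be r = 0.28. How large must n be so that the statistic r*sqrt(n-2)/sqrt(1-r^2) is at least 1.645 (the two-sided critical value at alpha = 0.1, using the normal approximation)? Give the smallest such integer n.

r√(n−2)/√(1−r²) ≥ 1.645  ⇔  n−2 ≥ (1.645)²·(1−r²)/r²
(1−r²)/r² = (1−0.0784)/0.0784 = 11.7551
n ≥ 2 + 2.706025·11.7551 = 2 + 31.8096 = 33.8096
⌈33.8096⌉ = 34

34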